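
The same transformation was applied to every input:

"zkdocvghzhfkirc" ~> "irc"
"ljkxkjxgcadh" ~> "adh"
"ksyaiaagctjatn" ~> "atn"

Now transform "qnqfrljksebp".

ebp

The transformation: keep only the last 3 characters.
So "qnqfrljksebp" becomes "ebp".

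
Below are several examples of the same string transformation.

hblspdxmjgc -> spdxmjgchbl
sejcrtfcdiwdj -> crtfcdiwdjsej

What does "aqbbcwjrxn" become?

bcwjrxnaqb

The rule is to move the first 3 characters to the end (rotate left by 3).
Doing the same to "aqbbcwjrxn": "bcwjrxnaqb".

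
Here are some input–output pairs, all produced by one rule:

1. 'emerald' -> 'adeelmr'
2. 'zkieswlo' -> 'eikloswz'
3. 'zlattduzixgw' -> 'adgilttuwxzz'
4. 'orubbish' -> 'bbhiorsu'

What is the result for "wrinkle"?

eiklnrw

In each case the input is transformed by: sort the characters into alphabetical order.
On "wrinkle" that produces "eiklnrw".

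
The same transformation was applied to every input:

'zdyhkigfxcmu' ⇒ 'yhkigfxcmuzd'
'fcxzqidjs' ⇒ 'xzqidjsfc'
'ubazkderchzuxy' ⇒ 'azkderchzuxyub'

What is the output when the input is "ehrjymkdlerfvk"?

rjymkdlerfvkeh

The pattern: move the first 2 characters to the end (rotate left by 2).
For "ehrjymkdlerfvk" the result is "rjymkdlerfvkeh".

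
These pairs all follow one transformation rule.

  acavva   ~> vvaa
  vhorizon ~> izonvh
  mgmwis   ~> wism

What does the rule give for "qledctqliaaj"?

qliaajqled

The pattern: swap the front and back halves of the string, then delete the last 2 characters.
Working it through for "qledctqliaaj": intermediate "qliaajqledct", final "qliaajqled".
(Check on "vhorizon": → "izonvhor" → "izonvh" ✓)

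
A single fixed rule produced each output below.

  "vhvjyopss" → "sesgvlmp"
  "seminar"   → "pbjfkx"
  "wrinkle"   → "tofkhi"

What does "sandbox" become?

Rule — shift every letter 3 places backward in the alphabet (wrapping around), then delete the last character.
Applying both steps to "sandbox": "pxkaylu", then "pxkayl".

pxkayl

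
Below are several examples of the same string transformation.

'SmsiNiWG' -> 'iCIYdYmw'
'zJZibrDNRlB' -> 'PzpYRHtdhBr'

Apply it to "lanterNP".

BQDJUHdf

Each output is the input with this applied: flip the case of every letter, then shift every letter 10 places backward in the alphabet (wrapping around).
Working it through for "lanterNP": intermediate "LANTERnp", final "BQDJUHdf".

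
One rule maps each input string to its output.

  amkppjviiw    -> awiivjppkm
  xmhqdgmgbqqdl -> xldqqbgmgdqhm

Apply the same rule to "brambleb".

In each case the input is transformed by: reverse the string, then move the last character to the front.
So "brambleb" becomes "bbelbmar".

bbelbmar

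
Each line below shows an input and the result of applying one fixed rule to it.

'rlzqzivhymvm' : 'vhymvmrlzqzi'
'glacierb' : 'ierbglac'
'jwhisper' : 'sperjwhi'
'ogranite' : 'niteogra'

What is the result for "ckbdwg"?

dwgckb

Looking at the pairs, the operation is to swap the front and back halves of the string.
So "ckbdwg" becomes "dwgckb".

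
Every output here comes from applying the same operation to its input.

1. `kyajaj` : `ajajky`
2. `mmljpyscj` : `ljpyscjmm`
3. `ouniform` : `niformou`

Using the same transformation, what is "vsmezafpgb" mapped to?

Each output is the input with this applied: move the first 2 characters to the end (rotate left by 2).
Doing the same to "vsmezafpgb": "mezafpgbvs".

mezafpgbvs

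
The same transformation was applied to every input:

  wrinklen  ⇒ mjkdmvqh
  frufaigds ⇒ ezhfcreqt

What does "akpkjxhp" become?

jiwgozjo

The rule is to move the first 3 characters to the end (rotate left by 3), then shift every letter 1 place backward in the alphabet (wrapping around).
Applying both steps to "akpkjxhp": "kjxhpakp", then "jiwgozjo".
(Check on "wrinklen": → "nklenwri" → "mjkdmvqh" ✓)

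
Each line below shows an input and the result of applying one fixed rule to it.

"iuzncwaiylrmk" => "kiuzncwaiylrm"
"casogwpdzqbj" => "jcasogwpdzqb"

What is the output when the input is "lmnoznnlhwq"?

The pattern: move the last character to the front.
So "lmnoznnlhwq" becomes "qlmnoznnlhw".

qlmnoznnlhw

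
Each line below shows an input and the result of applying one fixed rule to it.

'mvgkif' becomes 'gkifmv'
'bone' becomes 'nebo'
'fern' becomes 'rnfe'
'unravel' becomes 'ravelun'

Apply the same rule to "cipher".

pherci

The rule is to move the first 2 characters to the end (rotate left by 2).
For "cipher" the result is "pherci".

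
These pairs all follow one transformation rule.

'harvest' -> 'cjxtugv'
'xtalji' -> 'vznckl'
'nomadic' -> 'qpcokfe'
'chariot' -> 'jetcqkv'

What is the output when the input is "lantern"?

The rule is to swap each adjacent pair of characters (1↔2, 3↔4, ...), then shift every letter 2 places forward in the alphabet (wrapping around).
On "lantern": the first step gives "altnren", and the second then gives "cnvptgp".
(Check on "chariot": → "hcraoit" → "jetcqkv" ✓)

cnvptgp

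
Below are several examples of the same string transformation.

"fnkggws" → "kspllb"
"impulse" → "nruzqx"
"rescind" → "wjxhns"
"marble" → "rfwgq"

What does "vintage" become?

What's happening: delete the last character, then shift every letter 5 places forward in the alphabet (wrapping around).
For "vintage", step one produces "vintag"; step two turns that into "ansyfl".

ansyfl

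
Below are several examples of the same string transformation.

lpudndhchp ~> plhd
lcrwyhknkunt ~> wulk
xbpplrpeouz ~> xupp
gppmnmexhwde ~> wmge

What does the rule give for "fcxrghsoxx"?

Looking at the pairs, the operation is to keep one character in every 3, starting at position 1 (positions 1st, 4th, 7th, ...), then sort the characters into reverse alphabetical order.
"fcxrghsoxx" → "frsx" → "xsrf".

xsrf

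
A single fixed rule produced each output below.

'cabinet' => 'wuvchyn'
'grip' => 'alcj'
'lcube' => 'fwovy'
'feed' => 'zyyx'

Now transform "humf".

The pattern: shift every letter 6 places backward in the alphabet (wrapping around).
So "humf" becomes "bogz".

bogz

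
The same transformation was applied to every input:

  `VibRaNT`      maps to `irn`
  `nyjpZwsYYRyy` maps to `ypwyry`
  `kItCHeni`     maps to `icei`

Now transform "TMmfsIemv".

mfim

The rule is to keep every other character starting from the second (positions 2nd, 4th, 6th, ...), then convert every letter to lowercase.
Starting from "TMmfsIemv": after the first operation, "MfIm"; after the second, "mfim".
(Check on "VibRaNT": → "iRN" → "irn" ✓)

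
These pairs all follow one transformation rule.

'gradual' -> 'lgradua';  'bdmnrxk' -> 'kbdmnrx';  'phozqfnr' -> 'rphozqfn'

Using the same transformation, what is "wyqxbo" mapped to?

owyqxb

Looking at the pairs, the operation is to move the last character to the front.
Applying that to "wyqxbo" gives "owyqxb".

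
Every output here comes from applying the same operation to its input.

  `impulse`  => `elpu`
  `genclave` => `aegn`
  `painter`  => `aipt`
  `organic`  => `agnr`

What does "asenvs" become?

Rule — sort the characters into alphabetical order, then keep every other character starting from the first (positions 1st, 3rd, 5th, ...).
So "asenvs" becomes "ans".

ans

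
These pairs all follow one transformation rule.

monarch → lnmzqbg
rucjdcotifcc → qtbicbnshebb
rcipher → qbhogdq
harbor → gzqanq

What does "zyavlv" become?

The rule is to shift every letter 1 place backward in the alphabet (wrapping around).
Applying that to "zyavlv" gives "yxzuku".

yxzuku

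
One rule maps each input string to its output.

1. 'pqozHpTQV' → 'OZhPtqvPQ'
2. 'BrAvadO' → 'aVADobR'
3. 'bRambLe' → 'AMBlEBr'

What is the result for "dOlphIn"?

LPHiNDo

In each case the input is transformed by: flip the case of every letter, then move the first 2 characters to the end (rotate left by 2).
Applying both steps to "dOlphIn": "DoLPHiN", then "LPHiNDo".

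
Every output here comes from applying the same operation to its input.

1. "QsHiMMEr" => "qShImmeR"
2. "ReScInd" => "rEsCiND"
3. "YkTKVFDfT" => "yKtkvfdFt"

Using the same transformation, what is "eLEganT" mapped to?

The rule is to flip the case of every letter.
For "eLEganT" the result is "EleGANt".

EleGANt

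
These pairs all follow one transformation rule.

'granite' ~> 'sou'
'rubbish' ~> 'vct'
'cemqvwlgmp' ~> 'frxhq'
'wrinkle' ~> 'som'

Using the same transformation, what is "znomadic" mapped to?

What's happening: shift every letter 1 place forward in the alphabet (wrapping around), then keep every other character starting from the second (positions 2nd, 4th, 6th, ...).
For "znomadic", step one produces "aopnbejd"; step two turns that into "oned".

oned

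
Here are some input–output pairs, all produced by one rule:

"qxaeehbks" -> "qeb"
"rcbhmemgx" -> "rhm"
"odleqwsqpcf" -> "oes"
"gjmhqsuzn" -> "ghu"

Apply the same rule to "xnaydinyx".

xyn

What's happening: delete the last 2 characters, then keep one character in every 3, starting at position 1 (positions 1st, 4th, 7th, ...).
For "xnaydinyx", step one produces "xnaydin"; step two turns that into "xyn".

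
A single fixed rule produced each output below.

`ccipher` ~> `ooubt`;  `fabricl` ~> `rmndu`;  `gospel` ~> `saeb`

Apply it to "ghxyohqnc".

Rule — delete the last 2 characters, then shift every letter 12 places forward in the alphabet (wrapping around).
Starting from "ghxyohqnc": after the first operation, "ghxyohq"; after the second, "stjkatc".

stjkatc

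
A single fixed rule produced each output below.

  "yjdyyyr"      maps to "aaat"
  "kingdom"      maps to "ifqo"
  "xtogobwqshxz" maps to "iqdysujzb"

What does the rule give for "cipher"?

jgt

Looking at the pairs, the operation is to shift every letter 2 places forward in the alphabet (wrapping around), then delete the first 3 characters.
So "cipher" becomes "jgt".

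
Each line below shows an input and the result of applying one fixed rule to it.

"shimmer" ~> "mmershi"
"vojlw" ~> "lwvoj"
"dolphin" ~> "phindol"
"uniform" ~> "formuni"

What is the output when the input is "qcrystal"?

Rule — move the first 3 characters to the end (rotate left by 3).
Applying that to "qcrystal" gives "ystalqcr".

ystalqcr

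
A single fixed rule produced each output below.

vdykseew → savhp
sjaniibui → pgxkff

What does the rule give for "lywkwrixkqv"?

In each case the input is transformed by: delete the last 3 characters, then shift every letter 3 places backward in the alphabet (wrapping around).
"lywkwrixkqv" → "ivthtofu".
(Check on "vdykseew": → "vdyks" → "savhp" ✓)

ivthtofu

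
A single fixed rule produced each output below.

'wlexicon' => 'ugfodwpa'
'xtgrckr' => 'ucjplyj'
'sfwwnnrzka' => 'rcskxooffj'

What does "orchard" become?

sjvgjuz

The rule is to move the last 3 characters to the front (rotate right by 3), then shift every letter 8 places backward in the alphabet (wrapping around).
For "orchard", step one produces "ardorch"; step two turns that into "sjvgjuz".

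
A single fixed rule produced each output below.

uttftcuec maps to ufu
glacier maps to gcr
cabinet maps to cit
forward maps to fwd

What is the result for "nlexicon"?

nxo

Each output is the input with this applied: keep one character in every 3, starting at position 1 (positions 1st, 4th, 7th, ...).
On "nlexicon" that produces "nxo".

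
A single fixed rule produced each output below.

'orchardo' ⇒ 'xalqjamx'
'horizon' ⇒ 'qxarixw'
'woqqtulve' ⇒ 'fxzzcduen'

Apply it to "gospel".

Each output is the input with this applied: shift every letter 9 places forward in the alphabet (wrapping around).
On "gospel" that produces "pxbynu".

pxbynu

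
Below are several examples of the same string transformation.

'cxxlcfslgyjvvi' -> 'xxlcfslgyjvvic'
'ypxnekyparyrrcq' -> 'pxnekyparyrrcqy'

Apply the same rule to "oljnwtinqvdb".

Looking at the pairs, the operation is to move the first character to the end.
For "oljnwtinqvdb" the result is "ljnwtinqvdbo".

ljnwtinqvdbo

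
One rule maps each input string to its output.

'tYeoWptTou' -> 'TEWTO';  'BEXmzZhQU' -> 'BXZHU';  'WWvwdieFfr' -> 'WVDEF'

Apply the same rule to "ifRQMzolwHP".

IRMOWP

The transformation: keep every other character starting from the first (positions 1st, 3rd, 5th, ...), then convert every letter to uppercase.
Working it through for "ifRQMzolwHP": intermediate "iRMowP", final "IRMOWP".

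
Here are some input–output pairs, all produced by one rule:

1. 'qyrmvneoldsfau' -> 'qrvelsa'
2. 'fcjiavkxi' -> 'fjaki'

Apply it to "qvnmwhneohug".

qnwnou

In each case the input is transformed by: keep every other character starting from the first (positions 1st, 3rd, 5th, ...).
For "qvnmwhneohug" the result is "qnwnou".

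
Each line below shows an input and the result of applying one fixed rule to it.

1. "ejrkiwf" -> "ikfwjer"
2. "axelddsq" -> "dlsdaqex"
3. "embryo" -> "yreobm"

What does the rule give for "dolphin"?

hpniodl

What's happening: move the first 3 characters to the end (rotate left by 3), then swap each adjacent pair of characters (1↔2, 3↔4, ...).
"dolphin" → "phindol" → "hpniodl".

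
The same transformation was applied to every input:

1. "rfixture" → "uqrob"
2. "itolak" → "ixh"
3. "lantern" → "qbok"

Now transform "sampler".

The transformation: delete the first 3 characters, then shift every letter 3 places backward in the alphabet (wrapping around).
Working it through for "sampler": intermediate "pler", final "mibo".

mibo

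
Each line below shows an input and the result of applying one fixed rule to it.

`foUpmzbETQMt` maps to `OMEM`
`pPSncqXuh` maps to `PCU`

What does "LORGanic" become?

OAC

Looking at the pairs, the operation is to keep one character in every 3, starting at position 2 (positions 2nd, 5th, 8th, ...), then convert every letter to uppercase.
Applying that to "LORGanic" gives "OAC".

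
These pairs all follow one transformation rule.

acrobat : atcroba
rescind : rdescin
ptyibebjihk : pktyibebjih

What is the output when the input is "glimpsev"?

In each case the input is transformed by: swap the first and last characters, then move the last character to the front.
"glimpsev" → "vlimpseg" → "gvlimpse".

gvlimpse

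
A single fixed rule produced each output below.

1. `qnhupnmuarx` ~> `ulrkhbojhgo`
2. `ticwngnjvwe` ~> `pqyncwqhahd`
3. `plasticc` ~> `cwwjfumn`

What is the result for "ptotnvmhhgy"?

In each case the input is transformed by: shift every letter 6 places backward in the alphabet (wrapping around), then move the last 3 characters to the front (rotate right by 3).
Starting from "ptotnvmhhgy": after the first operation, "jninhpgbbas"; after the second, "basjninhpgb".

basjninhpgb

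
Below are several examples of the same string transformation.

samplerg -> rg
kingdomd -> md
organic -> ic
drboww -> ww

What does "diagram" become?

The pattern: keep only the last 2 characters.
Doing the same to "diagram": "am".

am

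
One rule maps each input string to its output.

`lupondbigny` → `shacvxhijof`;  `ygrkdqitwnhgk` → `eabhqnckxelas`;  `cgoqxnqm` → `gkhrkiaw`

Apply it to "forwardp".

The rule is to reverse the string, then shift every letter 6 places backward in the alphabet (wrapping around).
Working it through for "forwardp": intermediate "pdrawrof", final "jxluqliz".

jxluqliz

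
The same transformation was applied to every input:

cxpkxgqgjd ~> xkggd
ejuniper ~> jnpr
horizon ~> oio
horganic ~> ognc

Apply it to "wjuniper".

Rule — keep every other character starting from the second (positions 2nd, 4th, 6th, ...).
For "wjuniper" the result is "jnpr".

jnpr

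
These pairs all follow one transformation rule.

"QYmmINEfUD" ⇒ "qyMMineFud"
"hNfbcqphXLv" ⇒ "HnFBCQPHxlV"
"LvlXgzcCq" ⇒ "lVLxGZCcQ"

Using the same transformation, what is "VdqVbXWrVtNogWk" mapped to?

vDQvBxwRvTnOGwK

What's happening: flip the case of every letter.
"VdqVbXWrVtNogWk" → "vDQvBxwRvTnOGwK".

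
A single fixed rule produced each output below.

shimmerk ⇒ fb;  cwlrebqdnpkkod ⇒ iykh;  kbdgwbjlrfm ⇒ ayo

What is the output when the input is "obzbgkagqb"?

The rule is to shift every letter 3 places backward in the alphabet (wrapping around), then keep one character in every 3, starting at position 3 (positions 3rd, 6th, 9th, ...).
On "obzbgkagqb": the first step gives "lywydhxdny", and the second then gives "whn".
(Check on "kbdgwbjlrfm": → "hyadtygiocj" → "ayo" ✓)

whn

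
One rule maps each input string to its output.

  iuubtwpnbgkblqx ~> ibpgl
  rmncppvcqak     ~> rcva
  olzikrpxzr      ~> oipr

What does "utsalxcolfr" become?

The rule is to keep one character in every 3, starting at position 1 (positions 1st, 4th, 7th, ...).
On "utsalxcolfr" that produces "uacf".

uacf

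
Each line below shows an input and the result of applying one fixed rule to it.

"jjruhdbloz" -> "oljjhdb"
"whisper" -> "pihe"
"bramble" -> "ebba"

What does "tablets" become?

Each output is the input with this applied: sort the characters into reverse alphabetical order, then delete the first 3 characters.
"tablets" → "leba".

leba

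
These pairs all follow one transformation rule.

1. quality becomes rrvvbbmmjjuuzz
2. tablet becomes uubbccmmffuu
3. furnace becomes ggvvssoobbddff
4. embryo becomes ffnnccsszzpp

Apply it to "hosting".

What's happening: shift every letter 1 place forward in the alphabet (wrapping around), then double every character.
"hosting" → "iptujoh" → "iippttuujjoohh".

iippttuujjoohh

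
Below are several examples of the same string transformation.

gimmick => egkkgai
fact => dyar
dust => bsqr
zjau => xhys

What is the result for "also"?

yjqm

Looking at the pairs, the operation is to shift every letter 2 places backward in the alphabet (wrapping around).
So "also" becomes "yjqm".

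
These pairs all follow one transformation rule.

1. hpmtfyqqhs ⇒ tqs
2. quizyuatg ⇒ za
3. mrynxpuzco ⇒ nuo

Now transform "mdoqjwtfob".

qtb

The pattern: delete the first 2 characters, then keep one character in every 3, starting at position 2 (positions 2nd, 5th, 8th, ...).
For "mdoqjwtfob" the result is "qtb".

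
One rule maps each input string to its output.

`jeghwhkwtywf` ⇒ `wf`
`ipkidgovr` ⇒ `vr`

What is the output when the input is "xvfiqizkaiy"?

Each output is the input with this applied: keep only the last 2 characters.
Doing the same to "xvfiqizkaiy": "iy".

iy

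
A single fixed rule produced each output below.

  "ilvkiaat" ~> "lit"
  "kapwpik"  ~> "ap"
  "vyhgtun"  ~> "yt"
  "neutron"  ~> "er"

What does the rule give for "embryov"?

my

Looking at the pairs, the operation is to keep one character in every 3, starting at position 2 (positions 2nd, 5th, 8th, ...).
Doing the same to "embryov": "my".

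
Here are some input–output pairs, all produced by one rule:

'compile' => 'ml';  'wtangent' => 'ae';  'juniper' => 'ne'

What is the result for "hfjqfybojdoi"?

Looking at the pairs, the operation is to keep one character in every 3, starting at position 3 (positions 3rd, 6th, 9th, ...).
Applying that to "hfjqfybojdoi" gives "jyji".

jyji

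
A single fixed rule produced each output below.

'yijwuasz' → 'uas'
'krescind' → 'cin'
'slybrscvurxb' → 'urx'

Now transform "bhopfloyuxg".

The rule is to move the last character to the front, then keep only the last 3 characters.
For "bhopfloyuxg", step one produces "gbhopfloyux"; step two turns that into "yux".

yux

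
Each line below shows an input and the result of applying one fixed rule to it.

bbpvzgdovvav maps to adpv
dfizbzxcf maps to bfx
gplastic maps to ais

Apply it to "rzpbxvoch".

What's happening: sort the characters into alphabetical order, then keep one character in every 3, starting at position 1 (positions 1st, 4th, 7th, ...).
On "rzpbxvoch": the first step gives "bchoprvxz", and the second then gives "bov".

bov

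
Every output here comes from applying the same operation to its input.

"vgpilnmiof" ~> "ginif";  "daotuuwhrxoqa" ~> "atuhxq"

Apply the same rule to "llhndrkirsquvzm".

lnrisuz

Looking at the pairs, the operation is to keep every other character starting from the second (positions 2nd, 4th, 6th, ...).
Applying that to "llhndrkirsquvzm" gives "lnrisuz".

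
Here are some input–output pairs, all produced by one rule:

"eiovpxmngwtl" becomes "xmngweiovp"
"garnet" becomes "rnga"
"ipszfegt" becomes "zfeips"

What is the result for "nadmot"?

What's happening: delete the last 2 characters, then swap the front and back halves of the string.
"nadmot" → "nadm" → "dmna".

dmna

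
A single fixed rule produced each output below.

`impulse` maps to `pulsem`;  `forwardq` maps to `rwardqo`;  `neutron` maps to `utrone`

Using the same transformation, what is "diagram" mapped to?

agrami

In each case the input is transformed by: delete the first character, then move the first character to the end.
So "diagram" becomes "agrami".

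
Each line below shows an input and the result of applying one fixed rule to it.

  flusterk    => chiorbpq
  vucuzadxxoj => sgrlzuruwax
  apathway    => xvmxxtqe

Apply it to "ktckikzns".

The transformation: shift every letter 3 places backward in the alphabet (wrapping around), then take characters alternately from the front and the back (1st, last, 2nd, 2nd-last, ...).
Working it through for "ktckikzns": intermediate "hqzhfhwkp", final "hpqkzwhhf".
(Check on "apathway": → "xmxqetxv" → "xvmxxtqe" ✓)

hpqkzwhhf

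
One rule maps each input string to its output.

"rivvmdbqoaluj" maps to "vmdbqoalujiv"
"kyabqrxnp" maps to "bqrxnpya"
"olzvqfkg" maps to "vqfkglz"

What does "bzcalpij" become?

The rule is to delete the first character, then move the first 2 characters to the end (rotate left by 2).
Doing the same to "bzcalpij": "alpijzc".

alpijzc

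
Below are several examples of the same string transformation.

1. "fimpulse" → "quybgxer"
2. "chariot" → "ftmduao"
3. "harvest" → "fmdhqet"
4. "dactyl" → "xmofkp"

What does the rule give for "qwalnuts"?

The transformation: swap the first and last characters, then shift every letter 12 places forward in the alphabet (wrapping around).
"qwalnuts" → "swalnutq" → "eimxzgfc".

eimxzgfc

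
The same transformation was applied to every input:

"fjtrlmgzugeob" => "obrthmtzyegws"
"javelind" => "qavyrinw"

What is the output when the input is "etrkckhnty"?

The transformation: reverse the string, then shift every letter 13 places forward in the alphabet (wrapping around) — i.e. ROT13.
Working it through for "etrkckhnty": intermediate "ytnhkckrte", final "lgauxpxegr".

lgauxpxegr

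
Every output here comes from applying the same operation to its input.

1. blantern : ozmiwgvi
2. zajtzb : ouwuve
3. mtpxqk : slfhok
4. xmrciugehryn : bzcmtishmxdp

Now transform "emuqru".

The pattern: shift every letter 5 places backward in the alphabet (wrapping around), then swap the front and back halves of the string.
On "emuqru" that produces "lmpzhp".
(Check on "mtpxqk": → "hokslf" → "slfhok" ✓)

lmpzhp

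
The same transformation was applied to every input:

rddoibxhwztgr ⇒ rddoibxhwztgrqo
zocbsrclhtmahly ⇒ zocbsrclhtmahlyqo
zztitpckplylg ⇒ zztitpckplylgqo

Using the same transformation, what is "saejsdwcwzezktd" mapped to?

Looking at the pairs, the operation is to append "qo".
For "saejsdwcwzezktd" the result is "saejsdwcwzezktdqo".

saejsdwcwzezktdqo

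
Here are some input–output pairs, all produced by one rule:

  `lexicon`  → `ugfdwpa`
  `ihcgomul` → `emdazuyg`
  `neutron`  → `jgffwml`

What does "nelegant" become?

sflfwdwy

Looking at the pairs, the operation is to move the last 3 characters to the front (rotate right by 3), then shift every letter 8 places backward in the alphabet (wrapping around).
On "nelegant": the first step gives "antneleg", and the second then gives "sflfwdwy".
(Check on "lexicon": → "conlexi" → "ugfdwpa" ✓)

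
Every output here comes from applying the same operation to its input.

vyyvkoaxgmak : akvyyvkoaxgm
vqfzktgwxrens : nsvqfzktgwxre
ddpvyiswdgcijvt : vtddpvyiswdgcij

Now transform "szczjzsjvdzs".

zsszczjzsjvd

Looking at the pairs, the operation is to move the last 2 characters to the front (rotate right by 2).
"szczjzsjvdzs" → "zsszczjzsjvd".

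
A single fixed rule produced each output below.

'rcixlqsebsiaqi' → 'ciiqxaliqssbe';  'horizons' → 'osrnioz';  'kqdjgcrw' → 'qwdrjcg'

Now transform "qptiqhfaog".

pgtoiaqfh

Each output is the input with this applied: delete the first character, then take characters alternately from the front and the back (1st, last, 2nd, 2nd-last, ...).
On "qptiqhfaog": the first step gives "ptiqhfaog", and the second then gives "pgtoiaqfh".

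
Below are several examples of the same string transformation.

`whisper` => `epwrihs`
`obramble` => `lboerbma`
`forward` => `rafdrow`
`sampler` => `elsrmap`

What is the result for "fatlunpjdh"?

Each output is the input with this applied: move the last 3 characters to the front (rotate right by 3), then swap each adjacent pair of characters (1↔2, 3↔4, ...).
Starting from "fatlunpjdh": after the first operation, "jdhfatlunp"; after the second, "djfhtaulpn".

djfhtaulpn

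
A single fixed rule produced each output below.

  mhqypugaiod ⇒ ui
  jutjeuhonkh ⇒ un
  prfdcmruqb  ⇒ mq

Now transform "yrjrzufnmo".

um

Looking at the pairs, the operation is to delete the first 3 characters, then keep one character in every 3, starting at position 3 (positions 3rd, 6th, 9th, ...).
Working it through for "yrjrzufnmo": intermediate "rzufnmo", final "um".
(Check on "jutjeuhonkh": → "jeuhonkh" → "un" ✓)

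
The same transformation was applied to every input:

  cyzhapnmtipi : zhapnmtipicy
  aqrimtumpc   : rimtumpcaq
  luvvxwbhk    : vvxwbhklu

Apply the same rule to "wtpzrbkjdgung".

In each case the input is transformed by: move the first 2 characters to the end (rotate left by 2).
For "wtpzrbkjdgung" the result is "pzrbkjdgungwt".

pzrbkjdgungwt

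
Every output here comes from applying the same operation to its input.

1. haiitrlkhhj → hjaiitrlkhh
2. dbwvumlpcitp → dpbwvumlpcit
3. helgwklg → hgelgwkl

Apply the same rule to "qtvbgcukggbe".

qetvbgcukggb

The rule is to swap the first and last characters, then move the last character to the front.
Starting from "qtvbgcukggbe": after the first operation, "etvbgcukggbq"; after the second, "qetvbgcukggb".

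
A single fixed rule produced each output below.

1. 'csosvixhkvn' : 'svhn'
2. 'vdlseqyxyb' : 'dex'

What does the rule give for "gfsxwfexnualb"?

In each case the input is transformed by: keep one character in every 3, starting at position 2 (positions 2nd, 5th, 8th, ...).
"gfsxwfexnualb" → "fwxa".

fwxa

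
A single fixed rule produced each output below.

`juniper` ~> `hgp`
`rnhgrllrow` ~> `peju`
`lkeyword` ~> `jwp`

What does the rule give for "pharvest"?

npq

The rule is to keep one character in every 3, starting at position 1 (positions 1st, 4th, 7th, ...), then shift every letter 2 places backward in the alphabet (wrapping around).
So "pharvest" becomes "npq".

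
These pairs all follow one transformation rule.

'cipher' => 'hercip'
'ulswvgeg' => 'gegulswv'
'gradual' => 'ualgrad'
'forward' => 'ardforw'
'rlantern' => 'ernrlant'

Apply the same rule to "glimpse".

The transformation: move the last 3 characters to the front (rotate right by 3).
Doing the same to "glimpse": "pseglim".

pseglim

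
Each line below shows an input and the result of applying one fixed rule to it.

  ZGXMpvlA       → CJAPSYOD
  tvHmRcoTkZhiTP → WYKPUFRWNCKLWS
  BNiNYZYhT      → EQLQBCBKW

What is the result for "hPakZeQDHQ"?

Rule — shift every letter 3 places forward in the alphabet (wrapping around), then convert every letter to uppercase.
"hPakZeQDHQ" → "kSdnChTGKT" → "KSDNCHTGKT".
(Check on "ZGXMpvlA": → "CJAPsyoD" → "CJAPSYOD" ✓)

KSDNCHTGKT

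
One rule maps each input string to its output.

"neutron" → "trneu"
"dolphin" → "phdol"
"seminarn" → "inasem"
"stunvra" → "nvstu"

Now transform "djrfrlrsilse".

frlrsildjr

Looking at the pairs, the operation is to delete the last 2 characters, then move the first 3 characters to the end (rotate left by 3).
Applying that to "djrfrlrsilse" gives "frlrsildjr".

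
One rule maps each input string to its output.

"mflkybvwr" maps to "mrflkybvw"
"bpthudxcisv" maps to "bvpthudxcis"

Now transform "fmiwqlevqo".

The transformation: swap the first and last characters, then move the last character to the front.
So "fmiwqlevqo" becomes "fomiwqlevq".

fomiwqlevq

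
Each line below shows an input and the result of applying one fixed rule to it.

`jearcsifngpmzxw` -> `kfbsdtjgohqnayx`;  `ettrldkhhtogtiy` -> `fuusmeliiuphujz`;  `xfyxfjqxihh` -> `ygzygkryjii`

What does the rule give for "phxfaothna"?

qiygbpuiob

Rule — shift every letter 1 place forward in the alphabet (wrapping around).
Applying that to "phxfaothna" gives "qiygbpuiob".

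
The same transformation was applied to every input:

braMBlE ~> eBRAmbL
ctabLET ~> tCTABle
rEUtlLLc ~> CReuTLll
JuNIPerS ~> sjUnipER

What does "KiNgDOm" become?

MkInGdo

The transformation: flip the case of every letter, then move the last character to the front.
On "KiNgDOm": the first step gives "kInGdoM", and the second then gives "MkInGdo".
(Check on "rEUtlLLc": → "ReuTLllC" → "CReuTLll" ✓)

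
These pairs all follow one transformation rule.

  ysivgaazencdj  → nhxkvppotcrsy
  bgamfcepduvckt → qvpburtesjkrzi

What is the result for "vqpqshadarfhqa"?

kfefhwpspguwfp

What's happening: shift every letter 11 places backward in the alphabet (wrapping around).
So "vqpqshadarfhqa" becomes "kfefhwpspguwfp".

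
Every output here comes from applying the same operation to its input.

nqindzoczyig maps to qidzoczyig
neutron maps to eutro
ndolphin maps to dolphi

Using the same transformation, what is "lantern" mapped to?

later

The transformation: remove every "n".
Doing the same to "lantern": "later".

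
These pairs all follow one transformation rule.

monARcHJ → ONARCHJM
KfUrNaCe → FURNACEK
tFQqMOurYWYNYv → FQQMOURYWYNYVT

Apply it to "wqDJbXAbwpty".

The transformation: move the first character to the end, then convert every letter to uppercase.
Working it through for "wqDJbXAbwpty": intermediate "qDJbXAbwptyw", final "QDJBXABWPTYW".

QDJBXABWPTYW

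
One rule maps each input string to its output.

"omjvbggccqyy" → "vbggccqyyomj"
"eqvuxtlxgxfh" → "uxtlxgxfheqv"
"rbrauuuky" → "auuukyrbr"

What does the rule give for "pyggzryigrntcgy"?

gzryigrntcgypyg

The transformation: move the first 3 characters to the end (rotate left by 3).
So "pyggzryigrntcgy" becomes "gzryigrntcgypyg".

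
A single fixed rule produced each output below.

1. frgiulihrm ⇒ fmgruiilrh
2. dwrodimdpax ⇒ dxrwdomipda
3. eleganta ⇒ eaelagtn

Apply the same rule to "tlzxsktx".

txzlsxtk

Rule — move the last character to the front, then swap each adjacent pair of characters (1↔2, 3↔4, ...).
On "tlzxsktx": the first step gives "xtlzxskt", and the second then gives "txzlsxtk".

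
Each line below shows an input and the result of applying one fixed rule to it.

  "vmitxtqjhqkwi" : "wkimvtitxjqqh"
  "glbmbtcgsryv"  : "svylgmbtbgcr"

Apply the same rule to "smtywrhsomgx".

oxgmsytrwshm

The rule is to swap each adjacent pair of characters (1↔2, 3↔4, ...), then move the last 3 characters to the front (rotate right by 3).
Starting from "smtywrhsomgx": after the first operation, "msytrwshmoxg"; after the second, "oxgmsytrwshm".
(Check on "vmitxtqjhqkwi": → "mvtitxjqqhwki" → "wkimvtitxjqqh" ✓)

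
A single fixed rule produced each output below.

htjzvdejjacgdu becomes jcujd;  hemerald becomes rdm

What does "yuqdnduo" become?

noq

The rule is to swap the front and back halves of the string, then keep one character in every 3, starting at position 1 (positions 1st, 4th, 7th, ...).
On "yuqdnduo": the first step gives "nduoyuqd", and the second then gives "noq".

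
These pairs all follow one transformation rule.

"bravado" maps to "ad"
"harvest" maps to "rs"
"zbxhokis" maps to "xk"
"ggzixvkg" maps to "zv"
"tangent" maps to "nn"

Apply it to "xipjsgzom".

The rule is to keep one character in every 3, starting at position 3 (positions 3rd, 6th, 9th, ...).
Applying that to "xipjsgzom" gives "pgm".

pgm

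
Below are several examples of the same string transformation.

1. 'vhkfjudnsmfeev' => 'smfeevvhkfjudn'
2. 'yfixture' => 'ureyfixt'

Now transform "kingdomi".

The rule is to swap the front and back halves of the string, then move the first character to the end.
Starting from "kingdomi": after the first operation, "domiking"; after the second, "omikingd".

omikingd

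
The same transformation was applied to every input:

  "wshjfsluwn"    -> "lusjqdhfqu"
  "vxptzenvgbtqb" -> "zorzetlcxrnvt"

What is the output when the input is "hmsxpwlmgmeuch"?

What's happening: reverse the string, then shift every letter 2 places backward in the alphabet (wrapping around).
So "hmsxpwlmgmeuch" becomes "fasckekjunvqkf".

fasckekjunvqkf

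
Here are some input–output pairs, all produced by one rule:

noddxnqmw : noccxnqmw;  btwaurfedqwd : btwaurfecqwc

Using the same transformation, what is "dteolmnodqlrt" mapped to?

In each case the input is transformed by: replace every "d" with "c".
On "dteolmnodqlrt" that produces "cteolmnocqlrt".

cteolmnocqlrt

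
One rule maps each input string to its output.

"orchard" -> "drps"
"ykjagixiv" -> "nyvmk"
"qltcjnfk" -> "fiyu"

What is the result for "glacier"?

The transformation: shift every letter 11 places backward in the alphabet (wrapping around), then keep every other character starting from the first (positions 1st, 3rd, 5th, ...).
So "glacier" becomes "vpxg".

vpxg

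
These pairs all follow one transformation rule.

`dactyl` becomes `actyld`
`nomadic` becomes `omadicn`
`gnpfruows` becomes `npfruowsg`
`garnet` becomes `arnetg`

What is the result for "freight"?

Looking at the pairs, the operation is to move the first character to the end.
Applying that to "freight" gives "reightf".

reightf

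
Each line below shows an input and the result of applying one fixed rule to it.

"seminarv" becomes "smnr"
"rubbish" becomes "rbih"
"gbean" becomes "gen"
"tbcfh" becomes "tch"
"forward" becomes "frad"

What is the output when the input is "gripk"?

The rule is to keep every other character starting from the first (positions 1st, 3rd, 5th, ...).
On "gripk" that produces "gik".

gik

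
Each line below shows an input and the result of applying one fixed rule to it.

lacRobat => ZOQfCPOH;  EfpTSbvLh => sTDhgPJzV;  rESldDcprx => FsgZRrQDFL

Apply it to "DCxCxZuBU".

In each case the input is transformed by: flip the case of every letter, then shift every letter 12 places backward in the alphabet (wrapping around).
For "DCxCxZuBU", step one produces "dcXcXzUbu"; step two turns that into "rqLqLnIpi".

rqLqLnIpi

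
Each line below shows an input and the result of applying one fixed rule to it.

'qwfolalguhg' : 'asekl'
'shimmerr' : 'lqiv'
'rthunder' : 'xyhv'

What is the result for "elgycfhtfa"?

pcjxe

What's happening: shift every letter 4 places forward in the alphabet (wrapping around), then keep every other character starting from the second (positions 2nd, 4th, 6th, ...).
"elgycfhtfa" → "ipkcgjlxje" → "pcjxe".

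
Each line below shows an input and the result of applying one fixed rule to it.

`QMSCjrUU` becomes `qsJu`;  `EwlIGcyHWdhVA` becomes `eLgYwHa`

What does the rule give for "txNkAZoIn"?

The transformation: flip the case of every letter, then keep every other character starting from the first (positions 1st, 3rd, 5th, ...).
Working it through for "txNkAZoIn": intermediate "TXnKazOiN", final "TnaON".

TnaON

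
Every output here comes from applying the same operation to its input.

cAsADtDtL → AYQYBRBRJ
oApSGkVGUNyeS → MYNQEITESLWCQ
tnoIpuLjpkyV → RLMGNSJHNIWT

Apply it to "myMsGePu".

KWKQECNS

Looking at the pairs, the operation is to shift every letter 2 places backward in the alphabet (wrapping around), then convert every letter to uppercase.
Starting from "myMsGePu": after the first operation, "kwKqEcNs"; after the second, "KWKQECNS".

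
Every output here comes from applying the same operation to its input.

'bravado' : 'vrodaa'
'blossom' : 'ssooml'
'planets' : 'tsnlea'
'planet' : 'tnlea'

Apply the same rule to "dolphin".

The rule is to delete the first character, then sort the characters into reverse alphabetical order.
So "dolphin" becomes "ponlih".

ponlih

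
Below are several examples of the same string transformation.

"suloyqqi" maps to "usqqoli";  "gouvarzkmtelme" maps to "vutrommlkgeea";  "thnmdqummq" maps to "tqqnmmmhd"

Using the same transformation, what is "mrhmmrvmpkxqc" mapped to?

In each case the input is transformed by: sort the characters into reverse alphabetical order, then delete the first character.
On "mrhmmrvmpkxqc": the first step gives "xvrrqpmmmmkhc", and the second then gives "vrrqpmmmmkhc".

vrrqpmmmmkhc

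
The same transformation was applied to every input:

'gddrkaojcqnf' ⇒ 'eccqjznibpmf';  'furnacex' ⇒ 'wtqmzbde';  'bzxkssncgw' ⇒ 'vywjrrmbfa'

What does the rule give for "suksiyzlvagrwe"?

The pattern: swap the first and last characters, then shift every letter 1 place backward in the alphabet (wrapping around).
For "suksiyzlvagrwe", step one produces "euksiyzlvagrws"; step two turns that into "dtjrhxykuzfqvr".

dtjrhxykuzfqvr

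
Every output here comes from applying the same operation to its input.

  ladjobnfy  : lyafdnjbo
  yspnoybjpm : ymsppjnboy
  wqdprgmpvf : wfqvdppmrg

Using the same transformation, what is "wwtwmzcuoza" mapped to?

wawztowumcz

The rule is to take characters alternately from the front and the back (1st, last, 2nd, 2nd-last, ...).
Doing the same to "wwtwmzcuoza": "wawztowumcz".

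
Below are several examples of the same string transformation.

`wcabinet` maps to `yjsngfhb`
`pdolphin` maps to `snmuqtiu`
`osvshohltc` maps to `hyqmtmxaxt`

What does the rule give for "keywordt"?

Each output is the input with this applied: shift every letter 5 places forward in the alphabet (wrapping around), then reverse the string.
Working it through for "keywordt": intermediate "pjdbtwiy", final "yiwtbdjp".

yiwtbdjp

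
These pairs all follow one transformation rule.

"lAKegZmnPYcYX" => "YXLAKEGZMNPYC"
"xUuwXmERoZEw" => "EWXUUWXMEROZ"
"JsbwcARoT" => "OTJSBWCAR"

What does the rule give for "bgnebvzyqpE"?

PEBGNEBVZYQ

Looking at the pairs, the operation is to move the last 2 characters to the front (rotate right by 2), then convert every letter to uppercase.
So "bgnebvzyqpE" becomes "PEBGNEBVZYQ".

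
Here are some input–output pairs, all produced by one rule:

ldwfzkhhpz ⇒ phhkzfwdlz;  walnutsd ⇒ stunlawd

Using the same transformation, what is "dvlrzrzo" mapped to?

zrzrlvdo

The rule is to reverse the string, then move the first character to the end.
Starting from "dvlrzrzo": after the first operation, "ozrzrlvd"; after the second, "zrzrlvdo".
(Check on "walnutsd": → "dstunlaw" → "stunlawd" ✓)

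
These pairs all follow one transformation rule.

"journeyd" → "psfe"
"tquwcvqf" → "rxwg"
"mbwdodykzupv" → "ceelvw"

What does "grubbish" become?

scji

Each output is the input with this applied: shift every letter 1 place forward in the alphabet (wrapping around), then keep every other character starting from the second (positions 2nd, 4th, 6th, ...).
Applying both steps to "grubbish": "hsvccjti", then "scji".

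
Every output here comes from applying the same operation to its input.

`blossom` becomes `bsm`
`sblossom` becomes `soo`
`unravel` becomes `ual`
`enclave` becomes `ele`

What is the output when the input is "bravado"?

In each case the input is transformed by: keep one character in every 3, starting at position 1 (positions 1st, 4th, 7th, ...).
Doing the same to "bravado": "bvo".

bvo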